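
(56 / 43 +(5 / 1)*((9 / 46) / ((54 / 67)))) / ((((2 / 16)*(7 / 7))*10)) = 29861 / 14835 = 2.01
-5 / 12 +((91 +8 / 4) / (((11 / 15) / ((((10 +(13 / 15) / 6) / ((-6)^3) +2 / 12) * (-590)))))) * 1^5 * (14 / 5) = -7448269 / 297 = -25078.35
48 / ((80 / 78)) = 234 / 5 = 46.80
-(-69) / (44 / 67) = 4623 / 44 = 105.07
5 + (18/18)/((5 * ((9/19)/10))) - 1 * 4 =47/9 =5.22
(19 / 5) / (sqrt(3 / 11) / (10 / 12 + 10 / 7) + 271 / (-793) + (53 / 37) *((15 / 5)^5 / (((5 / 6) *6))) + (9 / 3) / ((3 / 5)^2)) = 226840841191297047 / 4632753931470361223-117475911796698 *sqrt(33) / 4632753931470361223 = 0.05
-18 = -18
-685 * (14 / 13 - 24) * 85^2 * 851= 1255088201750 / 13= 96545246288.46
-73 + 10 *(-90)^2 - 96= 80831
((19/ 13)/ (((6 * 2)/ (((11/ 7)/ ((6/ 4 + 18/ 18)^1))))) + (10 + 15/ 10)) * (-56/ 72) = -15802/ 1755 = -9.00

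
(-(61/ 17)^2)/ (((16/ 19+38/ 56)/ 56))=-110856032/ 233801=-474.15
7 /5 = 1.40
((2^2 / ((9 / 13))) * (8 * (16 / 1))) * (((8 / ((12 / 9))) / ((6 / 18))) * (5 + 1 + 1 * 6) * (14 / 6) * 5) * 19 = 35409920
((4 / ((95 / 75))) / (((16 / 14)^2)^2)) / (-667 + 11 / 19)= -36015 / 12965888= -0.00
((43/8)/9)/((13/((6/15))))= 43/2340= 0.02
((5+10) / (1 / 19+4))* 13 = 3705 / 77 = 48.12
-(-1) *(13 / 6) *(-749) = -9737 / 6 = -1622.83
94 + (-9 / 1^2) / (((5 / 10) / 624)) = -11138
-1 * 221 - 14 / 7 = -223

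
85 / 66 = 1.29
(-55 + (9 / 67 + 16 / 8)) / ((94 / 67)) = -1771 / 47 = -37.68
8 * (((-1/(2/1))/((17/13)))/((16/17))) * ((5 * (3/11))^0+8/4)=-9.75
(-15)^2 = 225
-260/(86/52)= -6760/43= -157.21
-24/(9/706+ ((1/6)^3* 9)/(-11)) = -2236608/835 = -2678.57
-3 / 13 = -0.23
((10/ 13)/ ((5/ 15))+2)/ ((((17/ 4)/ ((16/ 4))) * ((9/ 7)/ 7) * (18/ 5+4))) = 109760/ 37791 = 2.90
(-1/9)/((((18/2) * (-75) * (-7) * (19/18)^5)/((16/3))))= -41472/433317325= -0.00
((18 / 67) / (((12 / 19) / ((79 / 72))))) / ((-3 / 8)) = -1501 / 1206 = -1.24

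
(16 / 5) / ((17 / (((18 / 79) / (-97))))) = -288 / 651355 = -0.00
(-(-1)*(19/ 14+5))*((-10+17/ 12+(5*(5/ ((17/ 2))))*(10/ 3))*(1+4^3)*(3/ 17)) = 1440465/ 16184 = 89.01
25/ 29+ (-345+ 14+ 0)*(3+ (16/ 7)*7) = -182356/ 29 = -6288.14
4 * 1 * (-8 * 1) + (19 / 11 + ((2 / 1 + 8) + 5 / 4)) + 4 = -661 / 44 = -15.02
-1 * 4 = -4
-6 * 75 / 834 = -75 / 139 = -0.54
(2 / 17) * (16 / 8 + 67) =138 / 17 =8.12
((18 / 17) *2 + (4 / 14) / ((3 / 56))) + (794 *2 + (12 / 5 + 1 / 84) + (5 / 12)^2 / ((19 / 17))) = 2601445823 / 1627920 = 1598.02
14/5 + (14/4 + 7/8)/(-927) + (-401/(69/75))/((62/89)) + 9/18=-16454730743/26438040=-622.39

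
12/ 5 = 2.40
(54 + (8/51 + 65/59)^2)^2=253272381967398049/81976382754561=3089.58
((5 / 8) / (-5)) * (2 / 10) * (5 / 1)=-1 / 8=-0.12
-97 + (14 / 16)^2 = -6159 / 64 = -96.23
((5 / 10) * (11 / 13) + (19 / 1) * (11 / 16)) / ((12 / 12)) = 2805 / 208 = 13.49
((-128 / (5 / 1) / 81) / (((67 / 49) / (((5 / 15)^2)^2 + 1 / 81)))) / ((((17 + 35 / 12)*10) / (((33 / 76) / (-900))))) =17248 / 1247602854375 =0.00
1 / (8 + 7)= 1 / 15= 0.07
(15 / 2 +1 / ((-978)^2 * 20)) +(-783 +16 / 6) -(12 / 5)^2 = -778.59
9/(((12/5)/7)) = 26.25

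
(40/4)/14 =5/7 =0.71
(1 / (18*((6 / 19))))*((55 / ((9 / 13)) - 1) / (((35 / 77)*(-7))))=-73777 / 17010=-4.34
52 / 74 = 26 / 37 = 0.70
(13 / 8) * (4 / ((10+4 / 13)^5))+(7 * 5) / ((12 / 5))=3780364780027 / 259224020544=14.58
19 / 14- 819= -817.64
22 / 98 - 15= -724 / 49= -14.78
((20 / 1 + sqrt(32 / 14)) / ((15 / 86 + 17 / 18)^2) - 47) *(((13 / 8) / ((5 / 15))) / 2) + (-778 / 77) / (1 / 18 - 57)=-17861930743929 / 236761109200 + 5840991 *sqrt(7) / 5249692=-72.50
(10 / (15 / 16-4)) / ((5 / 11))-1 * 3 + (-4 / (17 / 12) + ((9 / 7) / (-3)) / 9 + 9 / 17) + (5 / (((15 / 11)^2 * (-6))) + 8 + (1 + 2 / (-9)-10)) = -3192773 / 224910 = -14.20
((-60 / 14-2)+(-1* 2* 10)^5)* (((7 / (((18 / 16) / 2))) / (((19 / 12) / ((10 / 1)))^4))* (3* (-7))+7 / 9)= 1560674450414105876 / 1172889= 1330624168539.48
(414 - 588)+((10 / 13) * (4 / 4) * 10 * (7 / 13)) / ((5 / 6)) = -28566 / 169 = -169.03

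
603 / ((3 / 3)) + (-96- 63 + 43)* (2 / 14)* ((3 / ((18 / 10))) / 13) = 600.88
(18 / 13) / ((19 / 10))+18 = 4626 / 247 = 18.73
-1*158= -158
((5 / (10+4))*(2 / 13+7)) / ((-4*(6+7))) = -465 / 9464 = -0.05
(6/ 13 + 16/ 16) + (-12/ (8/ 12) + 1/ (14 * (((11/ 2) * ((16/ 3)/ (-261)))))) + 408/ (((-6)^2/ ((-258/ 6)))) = -24240569/ 48048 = -504.51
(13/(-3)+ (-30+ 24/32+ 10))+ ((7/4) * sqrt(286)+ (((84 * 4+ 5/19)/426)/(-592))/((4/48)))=-28269925/1197912+ 7 * sqrt(286)/4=6.00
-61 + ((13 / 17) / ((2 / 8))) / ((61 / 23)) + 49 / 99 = -59.35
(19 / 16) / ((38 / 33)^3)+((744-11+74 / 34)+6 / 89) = 51457260873 / 69912704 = 736.02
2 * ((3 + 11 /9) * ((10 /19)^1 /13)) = 40 /117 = 0.34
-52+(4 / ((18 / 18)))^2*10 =108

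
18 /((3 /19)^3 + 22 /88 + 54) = 493848 /1488511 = 0.33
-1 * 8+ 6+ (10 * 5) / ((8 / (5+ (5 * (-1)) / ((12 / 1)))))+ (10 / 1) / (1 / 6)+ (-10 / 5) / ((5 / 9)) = 19931 / 240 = 83.05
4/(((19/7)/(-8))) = -224/19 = -11.79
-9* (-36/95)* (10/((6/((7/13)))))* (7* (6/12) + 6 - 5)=3402/247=13.77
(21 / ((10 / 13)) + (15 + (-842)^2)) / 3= 7090063 / 30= 236335.43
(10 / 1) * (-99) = -990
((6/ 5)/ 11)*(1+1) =0.22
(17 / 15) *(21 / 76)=119 / 380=0.31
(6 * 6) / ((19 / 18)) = 648 / 19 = 34.11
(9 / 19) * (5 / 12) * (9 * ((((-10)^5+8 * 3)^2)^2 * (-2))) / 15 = -23661481868164120683.79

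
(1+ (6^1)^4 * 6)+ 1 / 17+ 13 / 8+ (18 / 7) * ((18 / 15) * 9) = 37158727 / 4760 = 7806.46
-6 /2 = -3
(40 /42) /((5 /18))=24 /7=3.43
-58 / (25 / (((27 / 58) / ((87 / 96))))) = -864 / 725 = -1.19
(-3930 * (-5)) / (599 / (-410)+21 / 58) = -116819250 / 6533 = -17881.41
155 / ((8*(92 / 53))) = 8215 / 736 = 11.16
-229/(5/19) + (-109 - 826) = -9026/5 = -1805.20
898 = 898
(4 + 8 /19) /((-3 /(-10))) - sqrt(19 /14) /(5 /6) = 13.34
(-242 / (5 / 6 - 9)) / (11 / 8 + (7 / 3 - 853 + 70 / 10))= -34848 / 990535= -0.04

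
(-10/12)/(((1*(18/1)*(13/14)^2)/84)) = -6860/1521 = -4.51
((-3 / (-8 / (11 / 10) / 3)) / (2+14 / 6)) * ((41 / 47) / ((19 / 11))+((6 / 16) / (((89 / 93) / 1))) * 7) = 47180529 / 50865280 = 0.93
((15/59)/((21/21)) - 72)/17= -4.22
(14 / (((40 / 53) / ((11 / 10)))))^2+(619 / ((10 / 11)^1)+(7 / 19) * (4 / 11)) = 9174247249 / 8360000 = 1097.40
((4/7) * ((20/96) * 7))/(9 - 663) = -5/3924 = -0.00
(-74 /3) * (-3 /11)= 74 /11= 6.73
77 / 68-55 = -3663 / 68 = -53.87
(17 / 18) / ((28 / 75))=425 / 168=2.53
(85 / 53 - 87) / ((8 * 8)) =-2263 / 1696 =-1.33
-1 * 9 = -9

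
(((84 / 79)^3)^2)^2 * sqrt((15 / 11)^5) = 27767319078887130503577600 * sqrt(165) / 78650801183158298150697971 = 4.53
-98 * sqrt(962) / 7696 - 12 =-12 - 49 * sqrt(962) / 3848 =-12.39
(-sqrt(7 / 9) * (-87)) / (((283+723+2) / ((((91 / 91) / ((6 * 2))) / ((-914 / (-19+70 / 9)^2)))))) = -295829 * sqrt(7) / 895515264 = -0.00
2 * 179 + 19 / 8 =360.38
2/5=0.40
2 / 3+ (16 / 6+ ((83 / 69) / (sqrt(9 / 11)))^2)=218609 / 42849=5.10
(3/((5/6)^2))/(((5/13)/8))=11232/125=89.86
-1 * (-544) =544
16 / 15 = 1.07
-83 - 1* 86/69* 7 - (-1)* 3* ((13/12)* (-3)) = -28007/276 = -101.47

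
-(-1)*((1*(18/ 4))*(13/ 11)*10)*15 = 8775/ 11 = 797.73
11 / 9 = 1.22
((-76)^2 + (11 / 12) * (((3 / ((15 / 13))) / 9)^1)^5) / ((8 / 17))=217430297231791 / 17714700000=12274.00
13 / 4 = 3.25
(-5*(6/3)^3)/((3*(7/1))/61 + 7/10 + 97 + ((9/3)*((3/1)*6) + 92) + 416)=-24400/402627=-0.06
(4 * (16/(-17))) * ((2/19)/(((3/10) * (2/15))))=-3200/323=-9.91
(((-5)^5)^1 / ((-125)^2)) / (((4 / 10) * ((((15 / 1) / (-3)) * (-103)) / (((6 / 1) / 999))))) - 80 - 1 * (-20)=-10289701 / 171495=-60.00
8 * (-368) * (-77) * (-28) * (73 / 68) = -115837568 / 17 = -6813974.59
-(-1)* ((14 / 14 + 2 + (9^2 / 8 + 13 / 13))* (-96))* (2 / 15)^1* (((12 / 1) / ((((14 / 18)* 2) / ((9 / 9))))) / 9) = -5424 / 35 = -154.97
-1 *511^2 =-261121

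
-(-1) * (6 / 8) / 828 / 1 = 1 / 1104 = 0.00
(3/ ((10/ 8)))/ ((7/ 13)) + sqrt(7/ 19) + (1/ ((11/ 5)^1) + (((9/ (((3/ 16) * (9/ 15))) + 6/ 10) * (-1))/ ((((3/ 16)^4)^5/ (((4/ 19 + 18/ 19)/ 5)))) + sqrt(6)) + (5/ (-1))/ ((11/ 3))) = -825311896386153821766749926262/ 127529139466575 + sqrt(133)/ 19 + sqrt(6) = -6471555440883886.56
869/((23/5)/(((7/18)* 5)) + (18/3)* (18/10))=152075/2304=66.00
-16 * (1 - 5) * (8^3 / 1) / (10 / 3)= 49152 / 5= 9830.40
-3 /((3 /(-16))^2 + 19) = -768 /4873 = -0.16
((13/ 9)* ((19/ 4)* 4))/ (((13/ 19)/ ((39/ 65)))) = 361/ 15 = 24.07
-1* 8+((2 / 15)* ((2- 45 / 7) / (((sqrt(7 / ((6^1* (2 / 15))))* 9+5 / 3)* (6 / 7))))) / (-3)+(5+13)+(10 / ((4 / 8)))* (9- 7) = 186* sqrt(35) / 127075+11436626 / 228735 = 50.01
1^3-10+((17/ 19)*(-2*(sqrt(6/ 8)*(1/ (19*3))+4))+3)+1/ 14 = -3481/ 266-17*sqrt(3)/ 1083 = -13.11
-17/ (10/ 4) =-34/ 5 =-6.80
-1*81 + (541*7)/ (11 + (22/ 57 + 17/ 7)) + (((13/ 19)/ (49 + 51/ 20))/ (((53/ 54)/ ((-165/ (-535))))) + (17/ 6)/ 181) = 1211721581777185/ 6273430375368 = 193.15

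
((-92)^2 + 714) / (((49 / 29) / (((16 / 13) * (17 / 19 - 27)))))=-162481664 / 931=-174523.81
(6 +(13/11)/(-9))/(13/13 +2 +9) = 581/1188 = 0.49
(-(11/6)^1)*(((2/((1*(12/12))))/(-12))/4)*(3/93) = 11/4464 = 0.00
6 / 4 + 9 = 21 / 2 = 10.50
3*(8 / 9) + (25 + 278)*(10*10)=90908 / 3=30302.67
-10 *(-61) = 610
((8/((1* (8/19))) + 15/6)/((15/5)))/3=43/18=2.39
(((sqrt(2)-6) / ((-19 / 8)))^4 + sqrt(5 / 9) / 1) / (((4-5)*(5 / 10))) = -14188544 / 130321-2*sqrt(5) / 3 + 393216*sqrt(2) / 6859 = -29.29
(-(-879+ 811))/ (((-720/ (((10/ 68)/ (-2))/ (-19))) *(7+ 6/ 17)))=-17/ 342000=-0.00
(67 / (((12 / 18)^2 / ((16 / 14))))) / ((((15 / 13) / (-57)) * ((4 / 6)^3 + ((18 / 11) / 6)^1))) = -6805458 / 455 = -14957.05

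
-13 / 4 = -3.25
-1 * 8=-8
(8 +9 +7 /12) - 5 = 12.58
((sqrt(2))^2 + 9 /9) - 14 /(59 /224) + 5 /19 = -55926 /1121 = -49.89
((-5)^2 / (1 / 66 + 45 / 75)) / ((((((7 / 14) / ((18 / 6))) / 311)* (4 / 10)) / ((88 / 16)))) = 211674375 / 203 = 1042730.91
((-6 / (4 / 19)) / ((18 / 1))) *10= -95 / 6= -15.83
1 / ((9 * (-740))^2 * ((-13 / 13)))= -0.00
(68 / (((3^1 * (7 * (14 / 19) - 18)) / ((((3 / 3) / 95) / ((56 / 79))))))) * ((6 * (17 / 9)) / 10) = -22831 / 768600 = -0.03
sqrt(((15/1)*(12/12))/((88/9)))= 3*sqrt(330)/44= 1.24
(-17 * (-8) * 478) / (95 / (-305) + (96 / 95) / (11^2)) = -45583284560 / 212549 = -214460.12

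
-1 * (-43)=43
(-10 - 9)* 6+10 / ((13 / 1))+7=-106.23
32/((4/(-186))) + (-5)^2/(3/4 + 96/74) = -447164/303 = -1475.79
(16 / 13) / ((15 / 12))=64 / 65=0.98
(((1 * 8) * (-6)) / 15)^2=256 / 25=10.24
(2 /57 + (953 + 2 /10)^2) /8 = 647370571 /5700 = 113573.78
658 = 658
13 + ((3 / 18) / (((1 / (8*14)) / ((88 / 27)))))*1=5981 / 81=73.84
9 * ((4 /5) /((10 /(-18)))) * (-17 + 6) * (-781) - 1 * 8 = -2783684 /25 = -111347.36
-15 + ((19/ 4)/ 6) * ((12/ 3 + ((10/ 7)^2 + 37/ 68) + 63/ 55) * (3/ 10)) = -13.16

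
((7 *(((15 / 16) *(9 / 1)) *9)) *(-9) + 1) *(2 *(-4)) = 76529 / 2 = 38264.50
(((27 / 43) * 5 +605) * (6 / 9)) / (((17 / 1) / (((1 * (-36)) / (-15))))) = 41840 / 731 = 57.24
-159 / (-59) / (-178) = -159 / 10502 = -0.02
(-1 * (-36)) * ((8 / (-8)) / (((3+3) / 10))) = -60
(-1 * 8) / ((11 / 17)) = -136 / 11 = -12.36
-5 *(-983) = 4915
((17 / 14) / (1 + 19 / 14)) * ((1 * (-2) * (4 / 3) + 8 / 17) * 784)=-87808 / 99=-886.95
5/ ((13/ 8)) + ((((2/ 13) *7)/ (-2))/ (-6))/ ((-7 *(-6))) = 1441/ 468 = 3.08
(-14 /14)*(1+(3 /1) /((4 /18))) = -14.50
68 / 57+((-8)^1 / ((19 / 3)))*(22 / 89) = 4468 / 5073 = 0.88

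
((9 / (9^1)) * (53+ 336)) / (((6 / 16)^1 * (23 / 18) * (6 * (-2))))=-1556 / 23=-67.65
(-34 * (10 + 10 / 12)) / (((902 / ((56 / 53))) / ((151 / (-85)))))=54964 / 71709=0.77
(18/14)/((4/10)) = 45/14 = 3.21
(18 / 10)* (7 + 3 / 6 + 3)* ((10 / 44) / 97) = 0.04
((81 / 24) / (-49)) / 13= -0.01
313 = 313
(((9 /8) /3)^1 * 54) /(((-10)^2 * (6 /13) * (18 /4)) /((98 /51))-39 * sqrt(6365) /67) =142424919 * sqrt(6365) /115097784820 + 2644604235 /11509778482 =0.33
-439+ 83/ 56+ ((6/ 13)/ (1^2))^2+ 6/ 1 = -4081869/ 9464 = -431.30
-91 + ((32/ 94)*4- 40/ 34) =-72561/ 799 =-90.81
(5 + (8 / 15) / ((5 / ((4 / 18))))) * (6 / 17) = 6782 / 3825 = 1.77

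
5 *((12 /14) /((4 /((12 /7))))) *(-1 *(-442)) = 39780 /49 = 811.84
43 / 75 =0.57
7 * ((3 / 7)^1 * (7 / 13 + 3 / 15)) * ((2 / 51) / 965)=96 / 1066325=0.00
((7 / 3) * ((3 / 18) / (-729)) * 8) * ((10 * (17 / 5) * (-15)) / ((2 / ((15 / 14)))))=850 / 729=1.17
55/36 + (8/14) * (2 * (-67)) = -18911/252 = -75.04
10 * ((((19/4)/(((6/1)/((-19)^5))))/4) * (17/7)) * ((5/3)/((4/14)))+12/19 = -379895485619/5472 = -69425344.59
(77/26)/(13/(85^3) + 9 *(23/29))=1371341125/3305230552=0.41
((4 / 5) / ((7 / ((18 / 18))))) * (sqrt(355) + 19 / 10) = 38 / 175 + 4 * sqrt(355) / 35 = 2.37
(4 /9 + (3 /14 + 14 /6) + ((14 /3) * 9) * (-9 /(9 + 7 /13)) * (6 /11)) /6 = -800189 /257796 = -3.10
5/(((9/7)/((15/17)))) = 175/51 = 3.43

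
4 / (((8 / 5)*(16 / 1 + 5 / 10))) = 5 / 33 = 0.15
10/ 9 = 1.11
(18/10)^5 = 59049/3125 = 18.90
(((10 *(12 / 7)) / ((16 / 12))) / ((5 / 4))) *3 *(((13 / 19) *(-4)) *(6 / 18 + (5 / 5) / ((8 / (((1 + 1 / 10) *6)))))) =-97.82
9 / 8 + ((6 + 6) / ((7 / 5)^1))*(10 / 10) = 9.70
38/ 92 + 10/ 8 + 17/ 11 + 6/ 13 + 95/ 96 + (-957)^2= 289175297903/ 315744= 915853.66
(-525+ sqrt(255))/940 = -105/188+ sqrt(255)/940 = -0.54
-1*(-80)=80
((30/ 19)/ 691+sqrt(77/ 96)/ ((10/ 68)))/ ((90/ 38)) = 2/ 2073+323 * sqrt(462)/ 2700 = 2.57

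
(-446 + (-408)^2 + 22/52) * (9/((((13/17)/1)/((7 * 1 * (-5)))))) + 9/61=-1409999444703/20618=-68386819.51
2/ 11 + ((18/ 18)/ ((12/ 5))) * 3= 63/ 44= 1.43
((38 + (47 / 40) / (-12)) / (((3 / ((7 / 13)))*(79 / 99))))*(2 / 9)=1400861 / 739440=1.89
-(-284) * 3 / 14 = 426 / 7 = 60.86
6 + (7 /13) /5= 6.11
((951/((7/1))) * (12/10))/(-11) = -5706/385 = -14.82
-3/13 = -0.23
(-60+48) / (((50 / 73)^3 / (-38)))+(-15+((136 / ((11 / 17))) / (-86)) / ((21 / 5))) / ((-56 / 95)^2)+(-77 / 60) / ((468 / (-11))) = 78261959733625849 / 56945889000000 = 1374.32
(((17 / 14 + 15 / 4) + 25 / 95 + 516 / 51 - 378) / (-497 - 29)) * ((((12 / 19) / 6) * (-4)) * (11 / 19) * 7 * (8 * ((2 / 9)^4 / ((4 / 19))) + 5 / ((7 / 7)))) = -5.99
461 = 461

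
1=1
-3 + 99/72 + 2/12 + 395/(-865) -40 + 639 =2479097/4152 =597.09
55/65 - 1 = -2/13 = -0.15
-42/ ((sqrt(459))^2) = -14/ 153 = -0.09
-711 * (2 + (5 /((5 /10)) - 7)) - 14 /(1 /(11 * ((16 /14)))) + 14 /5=-18641 /5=-3728.20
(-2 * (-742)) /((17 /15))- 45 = 21495 /17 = 1264.41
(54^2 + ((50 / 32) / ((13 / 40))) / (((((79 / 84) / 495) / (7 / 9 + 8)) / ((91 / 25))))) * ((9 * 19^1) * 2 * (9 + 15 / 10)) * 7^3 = 103175671158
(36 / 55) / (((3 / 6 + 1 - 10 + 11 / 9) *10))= -324 / 36025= -0.01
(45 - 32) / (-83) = -13 / 83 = -0.16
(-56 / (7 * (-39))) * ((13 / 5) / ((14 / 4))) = 16 / 105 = 0.15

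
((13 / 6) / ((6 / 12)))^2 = 169 / 9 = 18.78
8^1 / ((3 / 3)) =8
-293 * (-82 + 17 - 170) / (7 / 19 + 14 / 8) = 5232980 / 161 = 32502.98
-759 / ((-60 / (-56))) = -3542 / 5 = -708.40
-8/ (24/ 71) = -71/ 3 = -23.67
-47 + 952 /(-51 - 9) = -943 /15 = -62.87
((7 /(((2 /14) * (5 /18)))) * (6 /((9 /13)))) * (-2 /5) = -611.52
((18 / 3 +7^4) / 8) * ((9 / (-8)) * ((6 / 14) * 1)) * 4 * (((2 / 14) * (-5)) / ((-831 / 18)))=-974835 / 108584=-8.98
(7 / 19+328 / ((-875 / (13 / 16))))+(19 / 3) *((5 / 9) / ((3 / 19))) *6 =120089821 / 897750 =133.77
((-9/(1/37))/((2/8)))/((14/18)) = -11988/7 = -1712.57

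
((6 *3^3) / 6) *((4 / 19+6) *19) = 3186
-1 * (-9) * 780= 7020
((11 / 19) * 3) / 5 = 33 / 95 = 0.35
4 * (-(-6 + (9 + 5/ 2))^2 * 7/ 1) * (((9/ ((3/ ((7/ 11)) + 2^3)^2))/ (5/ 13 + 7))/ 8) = -1618617/ 2027776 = -0.80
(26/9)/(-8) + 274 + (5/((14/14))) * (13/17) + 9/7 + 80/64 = 299878/1071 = 280.00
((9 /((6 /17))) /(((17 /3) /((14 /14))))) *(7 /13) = 2.42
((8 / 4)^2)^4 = 256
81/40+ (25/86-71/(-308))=2.55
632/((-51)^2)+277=721109/2601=277.24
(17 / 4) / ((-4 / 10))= -85 / 8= -10.62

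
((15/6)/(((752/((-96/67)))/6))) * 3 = -270/3149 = -0.09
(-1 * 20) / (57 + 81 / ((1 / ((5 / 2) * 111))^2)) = -80 / 24950253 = -0.00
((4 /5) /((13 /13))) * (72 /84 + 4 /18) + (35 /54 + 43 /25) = 30539 /9450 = 3.23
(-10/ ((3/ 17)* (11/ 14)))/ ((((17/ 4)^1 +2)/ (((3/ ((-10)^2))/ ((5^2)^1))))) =-0.01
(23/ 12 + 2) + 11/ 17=931/ 204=4.56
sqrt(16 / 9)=4 / 3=1.33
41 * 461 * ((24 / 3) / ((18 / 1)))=75604 / 9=8400.44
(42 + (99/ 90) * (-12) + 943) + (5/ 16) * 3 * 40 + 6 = 10153/ 10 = 1015.30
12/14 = 6/7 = 0.86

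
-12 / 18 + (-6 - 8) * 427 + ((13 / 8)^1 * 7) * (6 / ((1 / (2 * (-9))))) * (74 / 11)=-470023 / 33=-14243.12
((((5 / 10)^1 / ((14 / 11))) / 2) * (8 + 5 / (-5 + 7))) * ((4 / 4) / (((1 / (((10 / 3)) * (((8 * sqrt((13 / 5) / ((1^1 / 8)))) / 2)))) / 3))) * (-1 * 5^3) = -4125 * sqrt(130) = -47032.24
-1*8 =-8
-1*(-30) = 30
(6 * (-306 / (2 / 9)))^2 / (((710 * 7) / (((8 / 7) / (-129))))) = -91014192 / 747985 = -121.68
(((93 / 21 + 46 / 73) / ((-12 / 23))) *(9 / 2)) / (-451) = 16215 / 167608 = 0.10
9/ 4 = 2.25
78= 78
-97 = -97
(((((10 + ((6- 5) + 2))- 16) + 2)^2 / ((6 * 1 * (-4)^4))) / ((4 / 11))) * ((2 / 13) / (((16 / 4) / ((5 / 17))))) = 55 / 2715648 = 0.00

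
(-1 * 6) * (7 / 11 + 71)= -4728 / 11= -429.82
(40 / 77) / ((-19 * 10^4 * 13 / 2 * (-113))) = 1 / 268643375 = 0.00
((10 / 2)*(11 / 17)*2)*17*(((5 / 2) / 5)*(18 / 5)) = 198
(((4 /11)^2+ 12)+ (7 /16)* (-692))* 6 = -421977 /242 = -1743.71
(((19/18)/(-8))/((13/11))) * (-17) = 3553/1872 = 1.90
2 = 2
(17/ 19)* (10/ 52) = 85/ 494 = 0.17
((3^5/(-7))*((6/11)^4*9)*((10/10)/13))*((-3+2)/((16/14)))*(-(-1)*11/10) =2.05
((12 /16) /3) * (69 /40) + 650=104069 /160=650.43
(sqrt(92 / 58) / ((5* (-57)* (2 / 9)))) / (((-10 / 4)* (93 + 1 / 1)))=3* sqrt(1334) / 1294850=0.00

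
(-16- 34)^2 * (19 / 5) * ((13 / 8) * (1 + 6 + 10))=524875 / 2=262437.50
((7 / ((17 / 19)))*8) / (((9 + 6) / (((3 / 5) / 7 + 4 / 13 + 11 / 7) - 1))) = 66728 / 16575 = 4.03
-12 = -12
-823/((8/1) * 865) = -0.12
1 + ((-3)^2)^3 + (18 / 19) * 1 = 13888 / 19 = 730.95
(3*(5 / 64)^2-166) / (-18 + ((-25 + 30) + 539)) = -679861 / 2154496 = -0.32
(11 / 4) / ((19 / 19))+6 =35 / 4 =8.75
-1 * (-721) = 721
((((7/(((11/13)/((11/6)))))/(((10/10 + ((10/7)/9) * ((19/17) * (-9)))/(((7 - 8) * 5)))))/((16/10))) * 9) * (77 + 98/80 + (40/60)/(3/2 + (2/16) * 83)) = 9663853745/172672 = 55966.54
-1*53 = -53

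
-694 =-694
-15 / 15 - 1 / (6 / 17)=-23 / 6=-3.83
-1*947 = -947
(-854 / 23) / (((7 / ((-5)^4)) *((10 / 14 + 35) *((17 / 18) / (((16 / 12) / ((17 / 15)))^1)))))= -768600 / 6647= -115.63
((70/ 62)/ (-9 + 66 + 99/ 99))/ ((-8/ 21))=-735/ 14384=-0.05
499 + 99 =598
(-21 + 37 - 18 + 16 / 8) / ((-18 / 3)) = 0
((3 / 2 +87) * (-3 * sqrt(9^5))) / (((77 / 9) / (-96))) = 55742256 / 77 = 723925.40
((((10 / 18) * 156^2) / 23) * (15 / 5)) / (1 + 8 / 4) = 13520 / 23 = 587.83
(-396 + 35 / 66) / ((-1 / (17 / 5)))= 443717 / 330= 1344.60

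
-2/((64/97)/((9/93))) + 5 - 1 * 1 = 3677/992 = 3.71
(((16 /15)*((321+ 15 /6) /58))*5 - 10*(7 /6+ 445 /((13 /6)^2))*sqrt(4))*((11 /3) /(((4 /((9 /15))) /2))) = -2078.39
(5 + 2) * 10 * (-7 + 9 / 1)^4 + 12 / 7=7852 / 7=1121.71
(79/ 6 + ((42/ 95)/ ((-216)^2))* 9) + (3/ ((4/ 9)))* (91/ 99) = 17489957/ 902880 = 19.37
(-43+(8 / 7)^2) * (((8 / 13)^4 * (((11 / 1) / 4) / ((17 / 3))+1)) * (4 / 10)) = -422590464 / 118956565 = -3.55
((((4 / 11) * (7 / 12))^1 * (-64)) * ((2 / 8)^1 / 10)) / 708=-14 / 29205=-0.00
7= 7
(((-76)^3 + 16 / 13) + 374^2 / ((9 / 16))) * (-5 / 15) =22265840 / 351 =63435.44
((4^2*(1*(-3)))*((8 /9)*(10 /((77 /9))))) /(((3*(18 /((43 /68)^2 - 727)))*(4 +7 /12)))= 35837856 /244783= 146.41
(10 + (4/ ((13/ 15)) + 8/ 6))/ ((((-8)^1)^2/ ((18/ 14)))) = 933/ 2912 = 0.32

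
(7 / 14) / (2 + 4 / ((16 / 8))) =1 / 8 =0.12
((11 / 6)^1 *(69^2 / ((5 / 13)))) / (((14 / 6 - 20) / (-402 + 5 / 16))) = 4375649421 / 8480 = 515996.39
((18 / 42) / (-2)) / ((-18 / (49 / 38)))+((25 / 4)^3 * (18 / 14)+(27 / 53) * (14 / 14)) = 425538373 / 1353408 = 314.42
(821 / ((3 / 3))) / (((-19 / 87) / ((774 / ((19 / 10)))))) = -552844980 / 361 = -1531426.54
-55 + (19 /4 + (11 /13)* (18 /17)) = -43629 /884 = -49.35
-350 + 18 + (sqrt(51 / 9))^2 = -979 / 3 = -326.33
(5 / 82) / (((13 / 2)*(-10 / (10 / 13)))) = -0.00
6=6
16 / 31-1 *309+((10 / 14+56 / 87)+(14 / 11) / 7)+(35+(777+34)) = 111945202 / 207669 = 539.06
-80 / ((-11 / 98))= 712.73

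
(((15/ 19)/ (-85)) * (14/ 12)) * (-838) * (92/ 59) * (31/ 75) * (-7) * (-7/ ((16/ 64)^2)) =6558094144/ 1429275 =4588.41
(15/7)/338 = 15/2366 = 0.01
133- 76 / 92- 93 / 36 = 35767 / 276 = 129.59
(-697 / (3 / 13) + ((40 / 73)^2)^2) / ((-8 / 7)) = 1801161471907 / 681557784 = 2642.71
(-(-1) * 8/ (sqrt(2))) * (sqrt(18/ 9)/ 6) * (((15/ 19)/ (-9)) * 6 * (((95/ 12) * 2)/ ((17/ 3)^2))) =-100/ 289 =-0.35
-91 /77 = -13 /11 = -1.18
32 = 32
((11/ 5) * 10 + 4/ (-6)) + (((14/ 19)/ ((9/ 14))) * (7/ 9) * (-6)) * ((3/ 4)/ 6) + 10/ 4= 23767/ 1026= 23.16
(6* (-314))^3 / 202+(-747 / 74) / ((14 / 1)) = -3463956779319 / 104636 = -33104827.97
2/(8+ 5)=2/13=0.15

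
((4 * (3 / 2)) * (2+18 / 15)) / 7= 96 / 35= 2.74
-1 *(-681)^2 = -463761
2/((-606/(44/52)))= -11/3939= -0.00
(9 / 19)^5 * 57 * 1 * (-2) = -354294 / 130321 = -2.72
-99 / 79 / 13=-99 / 1027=-0.10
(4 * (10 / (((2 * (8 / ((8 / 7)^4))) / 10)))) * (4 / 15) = 81920 / 7203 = 11.37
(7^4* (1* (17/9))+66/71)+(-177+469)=3085189/639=4828.15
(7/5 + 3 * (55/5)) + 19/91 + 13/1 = 21662/455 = 47.61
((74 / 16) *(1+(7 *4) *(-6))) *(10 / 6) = -30895 / 24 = -1287.29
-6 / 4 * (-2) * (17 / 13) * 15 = 765 / 13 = 58.85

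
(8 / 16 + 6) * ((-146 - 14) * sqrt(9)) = -3120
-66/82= -33/41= -0.80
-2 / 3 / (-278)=0.00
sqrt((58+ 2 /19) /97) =4*sqrt(127167) /1843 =0.77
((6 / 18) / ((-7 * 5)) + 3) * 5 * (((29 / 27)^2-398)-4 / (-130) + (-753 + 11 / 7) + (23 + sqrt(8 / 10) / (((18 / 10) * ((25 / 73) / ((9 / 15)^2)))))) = -117196689296 / 6965595 + 45844 * sqrt(5) / 13125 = -16817.27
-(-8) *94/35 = 21.49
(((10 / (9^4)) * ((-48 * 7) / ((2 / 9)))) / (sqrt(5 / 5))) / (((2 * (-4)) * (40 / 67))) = 469 / 972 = 0.48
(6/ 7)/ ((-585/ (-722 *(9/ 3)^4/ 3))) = 12996/ 455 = 28.56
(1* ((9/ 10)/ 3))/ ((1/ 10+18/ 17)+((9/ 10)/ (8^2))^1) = 3264/ 12761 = 0.26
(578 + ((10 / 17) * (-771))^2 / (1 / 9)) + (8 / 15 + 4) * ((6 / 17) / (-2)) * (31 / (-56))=37461484899 / 20230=1851778.79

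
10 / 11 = 0.91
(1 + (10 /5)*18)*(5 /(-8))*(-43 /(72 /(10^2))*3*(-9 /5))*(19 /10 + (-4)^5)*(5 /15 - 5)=-35572274.06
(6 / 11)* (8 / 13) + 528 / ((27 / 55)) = 1384672 / 1287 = 1075.89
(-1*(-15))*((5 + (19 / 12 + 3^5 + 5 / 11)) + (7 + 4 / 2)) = 170965 / 44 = 3885.57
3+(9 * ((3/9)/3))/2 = 7/2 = 3.50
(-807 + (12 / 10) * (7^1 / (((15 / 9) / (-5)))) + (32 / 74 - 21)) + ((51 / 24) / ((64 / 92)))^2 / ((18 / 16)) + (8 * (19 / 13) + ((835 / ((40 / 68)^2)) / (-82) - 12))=-1588864885859 / 1817487360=-874.21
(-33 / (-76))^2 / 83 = 1089 / 479408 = 0.00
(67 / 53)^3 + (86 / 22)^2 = 311665896 / 18014117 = 17.30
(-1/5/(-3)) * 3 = 1/5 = 0.20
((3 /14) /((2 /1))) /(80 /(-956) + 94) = 239 /209496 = 0.00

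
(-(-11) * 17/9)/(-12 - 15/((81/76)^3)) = -3680721/4320644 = -0.85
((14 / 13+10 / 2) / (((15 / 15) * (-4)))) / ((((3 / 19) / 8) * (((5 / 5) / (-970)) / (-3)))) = -2911940 / 13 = -223995.38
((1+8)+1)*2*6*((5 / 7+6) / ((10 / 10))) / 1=5640 / 7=805.71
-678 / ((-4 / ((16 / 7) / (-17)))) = -2712 / 119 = -22.79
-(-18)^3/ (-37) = -5832/ 37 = -157.62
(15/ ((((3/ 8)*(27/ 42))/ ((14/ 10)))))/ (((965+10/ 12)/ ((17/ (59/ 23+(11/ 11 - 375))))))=-613088/ 148520055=-0.00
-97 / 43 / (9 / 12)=-388 / 129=-3.01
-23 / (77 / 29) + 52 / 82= -25345 / 3157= -8.03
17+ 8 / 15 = 263 / 15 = 17.53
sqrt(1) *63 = 63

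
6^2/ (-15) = -12/ 5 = -2.40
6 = 6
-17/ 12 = -1.42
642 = 642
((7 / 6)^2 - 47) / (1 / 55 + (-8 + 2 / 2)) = 90365 / 13824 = 6.54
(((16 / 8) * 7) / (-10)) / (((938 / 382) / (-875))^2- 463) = 798021875 / 263917229886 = 0.00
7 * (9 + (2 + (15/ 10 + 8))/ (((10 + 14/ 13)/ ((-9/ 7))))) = 1717/ 32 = 53.66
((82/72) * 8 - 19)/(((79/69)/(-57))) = 38893/79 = 492.32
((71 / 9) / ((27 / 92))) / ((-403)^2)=6532 / 39465387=0.00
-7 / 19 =-0.37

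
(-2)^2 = 4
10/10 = 1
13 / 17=0.76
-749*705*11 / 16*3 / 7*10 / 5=-2489355 / 8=-311169.38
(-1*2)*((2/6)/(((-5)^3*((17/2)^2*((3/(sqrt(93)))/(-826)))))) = -6608*sqrt(93)/325125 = -0.20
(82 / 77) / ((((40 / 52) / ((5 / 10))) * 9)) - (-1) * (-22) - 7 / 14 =-77696 / 3465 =-22.42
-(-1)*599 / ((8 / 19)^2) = 216239 / 64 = 3378.73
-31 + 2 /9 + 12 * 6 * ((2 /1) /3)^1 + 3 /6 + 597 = 11065 /18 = 614.72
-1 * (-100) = 100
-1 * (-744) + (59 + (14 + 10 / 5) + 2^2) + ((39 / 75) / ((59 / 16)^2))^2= 6232878639959 / 7573350625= 823.00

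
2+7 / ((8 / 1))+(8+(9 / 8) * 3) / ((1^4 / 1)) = 57 / 4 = 14.25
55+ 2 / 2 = 56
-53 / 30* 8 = -212 / 15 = -14.13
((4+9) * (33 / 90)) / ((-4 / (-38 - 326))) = 13013 / 30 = 433.77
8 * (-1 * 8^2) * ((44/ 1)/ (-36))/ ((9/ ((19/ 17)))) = 107008/ 1377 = 77.71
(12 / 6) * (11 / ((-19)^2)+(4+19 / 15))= 57368 / 5415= 10.59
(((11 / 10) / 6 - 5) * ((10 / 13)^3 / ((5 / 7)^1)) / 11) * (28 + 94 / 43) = -2387140 / 283413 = -8.42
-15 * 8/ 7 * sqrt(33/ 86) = -60 * sqrt(2838)/ 301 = -10.62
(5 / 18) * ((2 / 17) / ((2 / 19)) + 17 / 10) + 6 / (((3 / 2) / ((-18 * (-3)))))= 132671 / 612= 216.78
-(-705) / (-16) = -705 / 16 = -44.06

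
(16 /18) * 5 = 40 /9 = 4.44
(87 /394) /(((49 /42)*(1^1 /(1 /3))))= 87 /1379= 0.06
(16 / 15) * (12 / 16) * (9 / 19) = 36 / 95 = 0.38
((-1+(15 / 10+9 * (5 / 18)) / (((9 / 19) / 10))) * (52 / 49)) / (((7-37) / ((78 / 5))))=-507676 / 11025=-46.05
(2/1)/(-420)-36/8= -473/105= -4.50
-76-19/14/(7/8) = -3800/49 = -77.55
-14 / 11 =-1.27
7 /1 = 7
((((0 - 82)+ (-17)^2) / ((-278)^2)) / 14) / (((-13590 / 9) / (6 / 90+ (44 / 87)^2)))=-280669 / 6870060710800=-0.00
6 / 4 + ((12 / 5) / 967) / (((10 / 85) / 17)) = 17973 / 9670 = 1.86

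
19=19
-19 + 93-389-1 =-316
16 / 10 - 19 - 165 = -912 / 5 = -182.40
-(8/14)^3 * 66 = -4224/343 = -12.31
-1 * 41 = -41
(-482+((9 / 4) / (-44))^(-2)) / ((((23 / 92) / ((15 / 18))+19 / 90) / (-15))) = 201650 / 69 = 2922.46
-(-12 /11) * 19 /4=57 /11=5.18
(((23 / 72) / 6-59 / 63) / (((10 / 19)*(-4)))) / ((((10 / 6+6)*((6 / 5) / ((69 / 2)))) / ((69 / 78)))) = 1167227 / 838656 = 1.39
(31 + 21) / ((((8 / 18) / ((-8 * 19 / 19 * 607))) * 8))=-71019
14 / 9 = 1.56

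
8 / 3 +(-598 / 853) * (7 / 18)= 18379 / 7677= 2.39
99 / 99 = 1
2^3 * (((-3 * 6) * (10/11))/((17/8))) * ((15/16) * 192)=-2073600/187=-11088.77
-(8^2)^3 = -262144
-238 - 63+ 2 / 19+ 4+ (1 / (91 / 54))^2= -296.54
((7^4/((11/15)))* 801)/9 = 3205335/11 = 291394.09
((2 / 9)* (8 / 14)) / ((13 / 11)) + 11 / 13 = 781 / 819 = 0.95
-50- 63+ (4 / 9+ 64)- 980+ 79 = -949.56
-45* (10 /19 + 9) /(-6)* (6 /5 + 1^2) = 157.18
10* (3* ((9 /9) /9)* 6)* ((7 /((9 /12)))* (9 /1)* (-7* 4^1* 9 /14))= -30240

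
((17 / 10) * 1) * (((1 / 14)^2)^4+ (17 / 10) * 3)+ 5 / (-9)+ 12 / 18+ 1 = 6495685530749 / 664105075200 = 9.78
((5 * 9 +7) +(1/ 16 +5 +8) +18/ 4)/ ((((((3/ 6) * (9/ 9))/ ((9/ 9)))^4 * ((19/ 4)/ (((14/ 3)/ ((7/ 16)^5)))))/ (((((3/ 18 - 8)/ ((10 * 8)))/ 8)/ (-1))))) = 81625088/ 97755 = 835.00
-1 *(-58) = 58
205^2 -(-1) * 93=42118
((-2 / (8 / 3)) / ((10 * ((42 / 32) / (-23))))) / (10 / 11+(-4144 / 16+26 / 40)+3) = -2024 / 391839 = -0.01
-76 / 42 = -1.81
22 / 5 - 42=-188 / 5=-37.60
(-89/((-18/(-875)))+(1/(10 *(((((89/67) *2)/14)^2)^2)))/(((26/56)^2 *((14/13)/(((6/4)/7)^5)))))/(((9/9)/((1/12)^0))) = -1270329454145873/293633687880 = -4326.24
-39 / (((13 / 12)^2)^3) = -8957952 / 371293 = -24.13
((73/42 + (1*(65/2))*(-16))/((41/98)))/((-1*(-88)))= -152369/10824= -14.08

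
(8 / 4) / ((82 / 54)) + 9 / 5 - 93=-18426 / 205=-89.88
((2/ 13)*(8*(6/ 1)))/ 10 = 48/ 65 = 0.74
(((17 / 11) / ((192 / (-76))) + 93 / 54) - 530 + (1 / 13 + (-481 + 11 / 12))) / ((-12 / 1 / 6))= 20775185 / 41184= 504.45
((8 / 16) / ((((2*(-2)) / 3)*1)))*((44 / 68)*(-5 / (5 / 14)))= 231 / 68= 3.40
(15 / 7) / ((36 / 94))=235 / 42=5.60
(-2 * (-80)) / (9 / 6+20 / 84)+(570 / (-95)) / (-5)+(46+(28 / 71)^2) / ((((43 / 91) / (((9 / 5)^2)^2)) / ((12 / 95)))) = 222.78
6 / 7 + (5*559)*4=78266 / 7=11180.86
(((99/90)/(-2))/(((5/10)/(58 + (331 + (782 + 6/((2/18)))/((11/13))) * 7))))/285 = -1793/50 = -35.86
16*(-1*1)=-16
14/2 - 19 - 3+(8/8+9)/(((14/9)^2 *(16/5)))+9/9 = -19927/1568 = -12.71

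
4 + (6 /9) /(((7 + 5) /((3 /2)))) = 49 /12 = 4.08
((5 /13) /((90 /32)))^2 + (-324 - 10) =-4571870 /13689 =-333.98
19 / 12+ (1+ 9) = 139 / 12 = 11.58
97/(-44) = -97/44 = -2.20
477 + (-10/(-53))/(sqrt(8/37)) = 5 * sqrt(74)/106 + 477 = 477.41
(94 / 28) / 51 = 47 / 714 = 0.07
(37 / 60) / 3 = 37 / 180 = 0.21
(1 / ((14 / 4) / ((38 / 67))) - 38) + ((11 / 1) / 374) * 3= -601957 / 15946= -37.75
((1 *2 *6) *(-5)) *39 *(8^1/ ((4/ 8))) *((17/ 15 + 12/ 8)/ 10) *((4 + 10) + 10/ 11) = -8084544/ 55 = -146991.71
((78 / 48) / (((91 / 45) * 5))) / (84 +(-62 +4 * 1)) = 9 / 1456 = 0.01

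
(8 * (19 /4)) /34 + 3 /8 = 203 /136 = 1.49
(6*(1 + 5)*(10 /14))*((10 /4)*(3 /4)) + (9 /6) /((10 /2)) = 1698 /35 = 48.51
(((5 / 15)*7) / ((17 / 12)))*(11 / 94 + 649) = 1069.13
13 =13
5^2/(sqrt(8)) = 25 *sqrt(2)/4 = 8.84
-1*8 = -8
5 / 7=0.71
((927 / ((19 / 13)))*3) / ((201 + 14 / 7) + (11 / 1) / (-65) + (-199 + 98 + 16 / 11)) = 25849395 / 1403131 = 18.42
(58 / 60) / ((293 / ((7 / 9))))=203 / 79110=0.00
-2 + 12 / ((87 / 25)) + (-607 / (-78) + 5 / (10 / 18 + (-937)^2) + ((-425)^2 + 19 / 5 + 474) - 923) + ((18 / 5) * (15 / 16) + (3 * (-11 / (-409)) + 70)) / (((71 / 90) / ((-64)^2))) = 364348735644836362153 / 648793120765335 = 561579.22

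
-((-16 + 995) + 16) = -995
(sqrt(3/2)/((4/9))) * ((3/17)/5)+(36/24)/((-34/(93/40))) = -279/2720+27 * sqrt(6)/680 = -0.01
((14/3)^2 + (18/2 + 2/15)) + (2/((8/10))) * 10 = 2516/45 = 55.91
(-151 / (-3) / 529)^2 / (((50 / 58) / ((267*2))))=117698762 / 20988075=5.61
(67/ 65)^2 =4489/ 4225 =1.06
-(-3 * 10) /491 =30 /491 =0.06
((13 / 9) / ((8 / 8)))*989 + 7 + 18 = 13082 / 9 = 1453.56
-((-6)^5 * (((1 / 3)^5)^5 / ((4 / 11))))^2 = -7744 / 12157665459056928801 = -0.00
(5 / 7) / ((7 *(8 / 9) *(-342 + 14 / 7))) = -9 / 26656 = -0.00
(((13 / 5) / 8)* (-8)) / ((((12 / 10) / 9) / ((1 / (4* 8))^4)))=-0.00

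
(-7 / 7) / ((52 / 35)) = -0.67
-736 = -736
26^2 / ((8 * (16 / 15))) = 2535 / 32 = 79.22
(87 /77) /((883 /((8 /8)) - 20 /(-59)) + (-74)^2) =1711 /9630159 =0.00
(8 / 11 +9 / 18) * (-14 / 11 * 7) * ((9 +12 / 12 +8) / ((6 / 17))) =-67473 / 121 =-557.63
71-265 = -194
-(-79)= 79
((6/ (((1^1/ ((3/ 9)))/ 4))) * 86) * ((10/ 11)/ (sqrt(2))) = 3440 * sqrt(2)/ 11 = 442.26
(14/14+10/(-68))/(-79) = -29/2686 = -0.01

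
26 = 26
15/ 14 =1.07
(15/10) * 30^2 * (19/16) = 12825/8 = 1603.12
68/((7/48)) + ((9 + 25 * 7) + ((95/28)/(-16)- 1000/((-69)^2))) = 1386112313/2132928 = 649.86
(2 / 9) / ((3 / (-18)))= -4 / 3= -1.33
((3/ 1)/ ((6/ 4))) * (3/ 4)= 3/ 2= 1.50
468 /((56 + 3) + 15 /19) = 7.83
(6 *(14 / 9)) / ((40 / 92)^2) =3703 / 75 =49.37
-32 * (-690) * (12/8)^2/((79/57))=2831760/79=35845.06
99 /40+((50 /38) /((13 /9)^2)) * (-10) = -3.83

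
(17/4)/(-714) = -1/168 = -0.01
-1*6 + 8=2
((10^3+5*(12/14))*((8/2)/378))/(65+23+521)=14060/805707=0.02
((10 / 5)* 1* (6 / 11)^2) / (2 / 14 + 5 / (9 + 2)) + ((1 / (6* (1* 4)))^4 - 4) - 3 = -503967491 / 83939328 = -6.00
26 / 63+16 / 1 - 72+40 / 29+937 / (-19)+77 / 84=-14247203 / 138852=-102.61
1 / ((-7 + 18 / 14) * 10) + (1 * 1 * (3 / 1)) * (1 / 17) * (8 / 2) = 4681 / 6800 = 0.69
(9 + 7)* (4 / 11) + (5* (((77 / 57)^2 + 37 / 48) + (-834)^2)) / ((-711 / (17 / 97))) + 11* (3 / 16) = -8374215757361 / 9859246452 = -849.38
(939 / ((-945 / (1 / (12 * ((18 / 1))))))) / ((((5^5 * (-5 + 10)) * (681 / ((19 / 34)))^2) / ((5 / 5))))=-112993 / 569949515572500000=-0.00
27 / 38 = 0.71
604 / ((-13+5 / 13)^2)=25519 / 6724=3.80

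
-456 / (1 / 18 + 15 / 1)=-8208 / 271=-30.29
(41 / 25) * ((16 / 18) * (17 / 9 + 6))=23288 / 2025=11.50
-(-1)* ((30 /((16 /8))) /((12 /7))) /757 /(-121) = -35 /366388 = -0.00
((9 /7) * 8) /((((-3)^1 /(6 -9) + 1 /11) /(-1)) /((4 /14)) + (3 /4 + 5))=3168 /595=5.32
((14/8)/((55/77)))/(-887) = -49/17740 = -0.00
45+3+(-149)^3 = -3307901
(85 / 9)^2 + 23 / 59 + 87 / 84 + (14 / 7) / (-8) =6046501 / 66906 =90.37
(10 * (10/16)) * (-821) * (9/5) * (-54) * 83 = 82793745/2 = 41396872.50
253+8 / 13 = 3297 / 13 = 253.62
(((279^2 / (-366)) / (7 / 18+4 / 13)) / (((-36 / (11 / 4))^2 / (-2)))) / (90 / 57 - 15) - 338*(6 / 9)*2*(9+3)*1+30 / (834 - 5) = -485015885094083 / 89681087360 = -5408.23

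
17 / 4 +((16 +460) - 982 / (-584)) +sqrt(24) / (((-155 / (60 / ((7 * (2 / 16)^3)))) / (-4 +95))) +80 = 41021 / 73 - 159744 * sqrt(6) / 31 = -12060.37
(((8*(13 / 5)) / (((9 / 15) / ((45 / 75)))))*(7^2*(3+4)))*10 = 71344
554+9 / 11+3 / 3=6114 / 11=555.82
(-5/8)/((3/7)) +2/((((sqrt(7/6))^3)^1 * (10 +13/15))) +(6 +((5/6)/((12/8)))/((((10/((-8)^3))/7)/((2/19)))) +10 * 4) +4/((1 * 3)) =180 * sqrt(42)/7987 +34085/1368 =25.06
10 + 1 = 11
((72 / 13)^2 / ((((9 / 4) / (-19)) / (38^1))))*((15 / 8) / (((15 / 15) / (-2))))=6238080 / 169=36911.72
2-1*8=-6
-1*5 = -5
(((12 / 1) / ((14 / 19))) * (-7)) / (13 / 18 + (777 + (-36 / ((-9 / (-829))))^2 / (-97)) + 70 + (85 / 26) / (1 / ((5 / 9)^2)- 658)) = 21177983034 / 20901484583635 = 0.00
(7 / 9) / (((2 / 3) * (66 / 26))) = 91 / 198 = 0.46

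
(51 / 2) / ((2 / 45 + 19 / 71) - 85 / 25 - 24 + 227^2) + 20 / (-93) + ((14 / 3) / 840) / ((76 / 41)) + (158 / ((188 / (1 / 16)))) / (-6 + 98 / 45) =-254195101637429923 / 1128231723725112960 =-0.23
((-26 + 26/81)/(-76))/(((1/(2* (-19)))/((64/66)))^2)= 40468480/88209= 458.78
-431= -431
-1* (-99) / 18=11 / 2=5.50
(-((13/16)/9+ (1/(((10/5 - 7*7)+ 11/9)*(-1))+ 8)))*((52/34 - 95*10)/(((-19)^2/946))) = 229407785497/11377998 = 20162.40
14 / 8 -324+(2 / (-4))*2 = -1293 / 4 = -323.25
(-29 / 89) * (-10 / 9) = 290 / 801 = 0.36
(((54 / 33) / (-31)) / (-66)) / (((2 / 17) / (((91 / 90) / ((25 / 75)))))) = 1547 / 75020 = 0.02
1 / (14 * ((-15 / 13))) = -13 / 210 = -0.06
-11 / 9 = -1.22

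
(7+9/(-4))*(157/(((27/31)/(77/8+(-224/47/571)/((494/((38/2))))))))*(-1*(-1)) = 2484096743093/301433184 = 8240.95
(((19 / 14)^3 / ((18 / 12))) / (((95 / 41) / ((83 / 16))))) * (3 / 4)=1228483 / 439040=2.80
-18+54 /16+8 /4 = -101 /8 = -12.62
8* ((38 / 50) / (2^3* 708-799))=152 / 121625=0.00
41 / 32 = 1.28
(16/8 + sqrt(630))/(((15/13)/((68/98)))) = 884/735 + 442 * sqrt(70)/245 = 16.30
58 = 58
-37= -37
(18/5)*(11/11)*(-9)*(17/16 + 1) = -2673/40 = -66.82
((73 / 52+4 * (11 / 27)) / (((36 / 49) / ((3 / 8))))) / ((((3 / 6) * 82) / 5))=1043455 / 5526144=0.19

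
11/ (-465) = -11/ 465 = -0.02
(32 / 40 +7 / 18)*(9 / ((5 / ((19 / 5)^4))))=13944347 / 31250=446.22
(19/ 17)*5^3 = 2375/ 17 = 139.71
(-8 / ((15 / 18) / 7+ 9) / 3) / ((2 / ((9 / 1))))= -504 / 383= -1.32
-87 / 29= -3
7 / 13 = 0.54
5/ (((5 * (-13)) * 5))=-1/ 65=-0.02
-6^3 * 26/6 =-936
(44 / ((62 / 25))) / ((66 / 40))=1000 / 93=10.75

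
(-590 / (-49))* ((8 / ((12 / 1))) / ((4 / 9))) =885 / 49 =18.06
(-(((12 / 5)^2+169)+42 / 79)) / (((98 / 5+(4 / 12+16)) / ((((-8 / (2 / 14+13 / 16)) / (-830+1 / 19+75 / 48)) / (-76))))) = 177254912 / 273184518915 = 0.00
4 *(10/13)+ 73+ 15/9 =3032/39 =77.74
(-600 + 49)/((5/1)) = -551/5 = -110.20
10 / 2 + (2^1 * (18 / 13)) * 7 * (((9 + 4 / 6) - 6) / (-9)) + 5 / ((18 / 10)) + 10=1156 / 117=9.88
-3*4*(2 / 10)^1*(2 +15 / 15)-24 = -156 / 5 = -31.20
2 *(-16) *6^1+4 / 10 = -958 / 5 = -191.60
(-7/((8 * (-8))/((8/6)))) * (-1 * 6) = -7/8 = -0.88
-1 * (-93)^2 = -8649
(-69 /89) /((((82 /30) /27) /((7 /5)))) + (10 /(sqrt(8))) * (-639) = -2269.93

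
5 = 5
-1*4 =-4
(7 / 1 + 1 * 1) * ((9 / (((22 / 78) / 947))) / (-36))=-73866 / 11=-6715.09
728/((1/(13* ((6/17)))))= 56784/17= 3340.24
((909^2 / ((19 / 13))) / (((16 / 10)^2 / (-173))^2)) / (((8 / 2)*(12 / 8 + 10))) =56127017.06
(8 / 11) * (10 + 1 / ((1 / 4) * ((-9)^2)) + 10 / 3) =8672 / 891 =9.73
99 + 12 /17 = 1695 /17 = 99.71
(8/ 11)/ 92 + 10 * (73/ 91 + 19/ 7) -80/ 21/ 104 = 346688/ 9867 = 35.14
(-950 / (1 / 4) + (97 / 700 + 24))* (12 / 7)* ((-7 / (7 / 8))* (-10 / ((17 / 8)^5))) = -11950.73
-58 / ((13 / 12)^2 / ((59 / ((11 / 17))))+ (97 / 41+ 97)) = -343459296 / 588492187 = -0.58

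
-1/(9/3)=-1/3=-0.33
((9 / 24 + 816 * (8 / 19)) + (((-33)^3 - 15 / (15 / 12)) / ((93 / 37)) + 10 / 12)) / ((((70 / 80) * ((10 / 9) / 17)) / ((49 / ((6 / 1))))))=-23479088297 / 11780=-1993131.43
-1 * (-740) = 740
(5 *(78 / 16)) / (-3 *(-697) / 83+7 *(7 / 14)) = 16185 / 19052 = 0.85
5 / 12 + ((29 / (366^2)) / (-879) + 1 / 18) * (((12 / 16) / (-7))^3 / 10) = 1196642068333 / 2871988062720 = 0.42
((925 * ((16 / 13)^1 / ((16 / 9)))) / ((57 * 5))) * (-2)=-1110 / 247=-4.49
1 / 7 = 0.14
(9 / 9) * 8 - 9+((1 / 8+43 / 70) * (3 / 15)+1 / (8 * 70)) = -2381 / 2800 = -0.85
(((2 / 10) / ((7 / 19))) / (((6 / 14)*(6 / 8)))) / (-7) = -76 / 315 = -0.24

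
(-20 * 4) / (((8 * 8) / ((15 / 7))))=-75 / 28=-2.68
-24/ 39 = -8/ 13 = -0.62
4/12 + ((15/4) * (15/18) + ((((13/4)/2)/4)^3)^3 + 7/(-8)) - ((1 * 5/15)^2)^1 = 782947719470869/316659348799488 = 2.47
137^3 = 2571353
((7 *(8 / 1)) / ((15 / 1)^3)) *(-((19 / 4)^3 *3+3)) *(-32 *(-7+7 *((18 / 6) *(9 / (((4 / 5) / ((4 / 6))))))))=29173522 / 1125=25932.02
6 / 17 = 0.35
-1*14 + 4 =-10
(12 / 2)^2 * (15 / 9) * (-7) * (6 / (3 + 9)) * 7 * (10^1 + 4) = -20580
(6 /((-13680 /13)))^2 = 169 /5198400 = 0.00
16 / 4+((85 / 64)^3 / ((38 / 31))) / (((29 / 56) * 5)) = 171094369 / 36110336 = 4.74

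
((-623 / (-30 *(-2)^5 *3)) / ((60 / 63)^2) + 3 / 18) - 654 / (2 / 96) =-12054555581 / 384000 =-31392.07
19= 19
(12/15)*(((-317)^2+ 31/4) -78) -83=80252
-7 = -7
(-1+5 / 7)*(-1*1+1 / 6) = 5 / 21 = 0.24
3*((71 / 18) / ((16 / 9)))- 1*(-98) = 3349 / 32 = 104.66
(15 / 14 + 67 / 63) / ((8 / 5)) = 1345 / 1008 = 1.33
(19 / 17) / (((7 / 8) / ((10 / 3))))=1520 / 357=4.26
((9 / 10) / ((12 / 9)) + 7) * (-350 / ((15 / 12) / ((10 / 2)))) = -10745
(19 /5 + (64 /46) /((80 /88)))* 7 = 4291 /115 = 37.31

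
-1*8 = -8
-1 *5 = -5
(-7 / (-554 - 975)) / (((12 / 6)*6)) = 7 / 18348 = 0.00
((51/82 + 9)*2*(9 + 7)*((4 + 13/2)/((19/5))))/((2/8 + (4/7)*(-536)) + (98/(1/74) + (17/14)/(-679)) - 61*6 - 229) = 12600393120/94059964721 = 0.13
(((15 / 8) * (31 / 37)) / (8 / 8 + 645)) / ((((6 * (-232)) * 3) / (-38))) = 155 / 7004544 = 0.00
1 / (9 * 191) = 1 / 1719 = 0.00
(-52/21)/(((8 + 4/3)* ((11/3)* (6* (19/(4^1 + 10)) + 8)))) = -39/8701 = -0.00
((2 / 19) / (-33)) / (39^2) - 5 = -4768337 / 953667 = -5.00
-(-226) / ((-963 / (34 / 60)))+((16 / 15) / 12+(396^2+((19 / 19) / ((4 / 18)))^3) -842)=18034880749 / 115560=156065.08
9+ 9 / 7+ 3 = 93 / 7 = 13.29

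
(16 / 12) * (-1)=-4 / 3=-1.33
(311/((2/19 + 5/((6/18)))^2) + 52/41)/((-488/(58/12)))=-0.03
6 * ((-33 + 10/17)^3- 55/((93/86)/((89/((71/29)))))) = -2329111583486/10813513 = -215388.98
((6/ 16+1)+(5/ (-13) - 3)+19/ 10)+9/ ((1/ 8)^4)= 19169223/ 520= 36863.89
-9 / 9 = -1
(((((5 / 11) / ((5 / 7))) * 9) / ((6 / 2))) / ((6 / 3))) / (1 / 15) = 315 / 22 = 14.32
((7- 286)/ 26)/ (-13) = 279/ 338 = 0.83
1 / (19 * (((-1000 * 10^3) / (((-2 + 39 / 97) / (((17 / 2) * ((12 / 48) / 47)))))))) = 1457 / 783275000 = 0.00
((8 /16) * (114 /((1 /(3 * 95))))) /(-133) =-855 /7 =-122.14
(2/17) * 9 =18/17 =1.06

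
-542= -542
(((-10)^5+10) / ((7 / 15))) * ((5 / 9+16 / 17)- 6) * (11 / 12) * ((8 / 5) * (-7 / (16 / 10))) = -6191374.26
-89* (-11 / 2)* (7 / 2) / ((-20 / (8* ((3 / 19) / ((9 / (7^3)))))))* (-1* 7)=16454053 / 570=28866.76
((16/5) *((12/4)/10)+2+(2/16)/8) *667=3175587/1600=1984.74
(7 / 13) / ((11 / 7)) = 0.34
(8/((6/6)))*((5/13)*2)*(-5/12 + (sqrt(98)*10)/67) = -100/39 + 5600*sqrt(2)/871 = 6.53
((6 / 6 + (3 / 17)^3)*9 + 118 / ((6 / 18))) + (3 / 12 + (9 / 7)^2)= 351430301 / 962948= 364.95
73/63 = 1.16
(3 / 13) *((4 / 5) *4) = 48 / 65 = 0.74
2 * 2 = 4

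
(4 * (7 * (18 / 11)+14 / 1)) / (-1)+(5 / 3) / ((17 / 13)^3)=-16386845 / 162129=-101.07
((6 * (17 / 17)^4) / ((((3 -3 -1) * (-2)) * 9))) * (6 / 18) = 1 / 9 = 0.11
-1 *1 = -1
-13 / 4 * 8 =-26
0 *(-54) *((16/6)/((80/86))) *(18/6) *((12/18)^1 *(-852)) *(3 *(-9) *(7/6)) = 0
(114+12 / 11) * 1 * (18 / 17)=121.86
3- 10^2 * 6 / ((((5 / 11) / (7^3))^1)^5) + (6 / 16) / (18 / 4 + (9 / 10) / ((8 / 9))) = -2697507137387064511729 / 18375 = -146803109517663374.79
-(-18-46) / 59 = 64 / 59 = 1.08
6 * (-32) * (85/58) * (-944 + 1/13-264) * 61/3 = 2605441760/377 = 6910986.10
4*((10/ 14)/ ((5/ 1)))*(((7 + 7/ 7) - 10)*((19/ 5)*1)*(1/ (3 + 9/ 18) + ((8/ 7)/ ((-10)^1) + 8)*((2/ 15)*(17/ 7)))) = -528656/ 42875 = -12.33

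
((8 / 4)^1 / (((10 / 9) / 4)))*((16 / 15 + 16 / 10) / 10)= 48 / 25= 1.92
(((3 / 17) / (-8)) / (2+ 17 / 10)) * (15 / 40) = -45 / 20128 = -0.00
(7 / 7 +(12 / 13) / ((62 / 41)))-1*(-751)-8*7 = 280734 / 403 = 696.61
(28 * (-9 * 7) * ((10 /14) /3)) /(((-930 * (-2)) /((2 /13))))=-14 /403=-0.03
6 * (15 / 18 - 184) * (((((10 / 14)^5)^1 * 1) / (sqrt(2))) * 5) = -722.46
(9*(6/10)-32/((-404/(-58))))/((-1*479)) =-407/241895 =-0.00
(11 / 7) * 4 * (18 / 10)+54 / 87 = 12114 / 1015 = 11.93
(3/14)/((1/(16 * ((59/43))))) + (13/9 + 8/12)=6.82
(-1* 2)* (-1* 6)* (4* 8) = 384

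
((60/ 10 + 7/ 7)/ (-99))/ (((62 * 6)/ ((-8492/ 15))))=0.11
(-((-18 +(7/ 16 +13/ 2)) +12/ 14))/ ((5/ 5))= 1143/ 112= 10.21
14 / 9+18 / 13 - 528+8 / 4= -61198 / 117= -523.06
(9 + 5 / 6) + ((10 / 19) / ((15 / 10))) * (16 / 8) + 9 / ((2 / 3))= 1370 / 57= 24.04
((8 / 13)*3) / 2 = 12 / 13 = 0.92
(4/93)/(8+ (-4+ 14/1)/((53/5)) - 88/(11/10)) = -106/175119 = -0.00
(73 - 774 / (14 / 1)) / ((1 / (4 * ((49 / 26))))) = 1736 / 13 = 133.54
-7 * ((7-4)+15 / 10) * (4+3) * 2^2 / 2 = -441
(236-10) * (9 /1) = 2034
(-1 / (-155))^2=1 / 24025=0.00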